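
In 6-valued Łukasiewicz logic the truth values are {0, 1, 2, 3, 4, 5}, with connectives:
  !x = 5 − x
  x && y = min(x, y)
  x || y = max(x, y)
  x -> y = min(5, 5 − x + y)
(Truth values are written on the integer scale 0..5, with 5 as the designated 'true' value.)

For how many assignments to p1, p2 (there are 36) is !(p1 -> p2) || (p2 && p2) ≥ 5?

value 5: 7 assignments (counts)
value 4: 8 assignments
value 3: 9 assignments
value 2: 7 assignments
value 1: 4 assignments
value 0: 1 assignment
So 7 of the 36 assignments meet the threshold.

7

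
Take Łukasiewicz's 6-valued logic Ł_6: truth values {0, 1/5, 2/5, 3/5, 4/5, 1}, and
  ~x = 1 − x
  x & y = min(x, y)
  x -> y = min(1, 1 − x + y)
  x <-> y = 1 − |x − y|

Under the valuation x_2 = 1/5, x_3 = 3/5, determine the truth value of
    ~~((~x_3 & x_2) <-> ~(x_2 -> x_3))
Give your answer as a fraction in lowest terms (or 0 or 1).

4/5

~x_3 = ~3/5 = 2/5
~x_3 & x_2 = 2/5 & 1/5 = 1/5
x_2 -> x_3 = 1/5 -> 3/5 = 1
~(x_2 -> x_3) = ~1 = 0
(~x_3 & x_2) <-> ~(x_2 -> x_3) = 1/5 <-> 0 = 4/5
~((~x_3 & x_2) <-> ~(x_2 -> x_3)) = ~4/5 = 1/5
~~((~x_3 & x_2) <-> ~(x_2 -> x_3)) = ~1/5 = 4/5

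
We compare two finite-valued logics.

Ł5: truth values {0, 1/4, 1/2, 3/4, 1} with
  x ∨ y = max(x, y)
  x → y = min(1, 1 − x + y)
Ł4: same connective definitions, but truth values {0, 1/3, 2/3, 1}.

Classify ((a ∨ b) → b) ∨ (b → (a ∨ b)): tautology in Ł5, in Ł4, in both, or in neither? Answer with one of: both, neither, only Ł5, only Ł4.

both

In Ł5: every assignment gives 1 — tautology.
In Ł4: every assignment gives 1 — tautology.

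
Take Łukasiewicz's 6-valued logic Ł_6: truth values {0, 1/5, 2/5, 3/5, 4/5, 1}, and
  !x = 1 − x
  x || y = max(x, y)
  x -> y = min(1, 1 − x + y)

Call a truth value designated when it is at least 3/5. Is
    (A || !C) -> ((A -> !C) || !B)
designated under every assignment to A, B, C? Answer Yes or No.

No

Counterexample: take A = 4/5, B = 4/5, C = 1.
!C = !1 = 0
A || !C = 4/5 || 0 = 4/5
!C = !1 = 0
A -> !C = 4/5 -> 0 = 1/5
!B = !4/5 = 1/5
(A -> !C) || !B = 1/5 || 1/5 = 1/5
(A || !C) -> ((A -> !C) || !B) = 4/5 -> 1/5 = 2/5
This gives 2/5, which is below 3/5.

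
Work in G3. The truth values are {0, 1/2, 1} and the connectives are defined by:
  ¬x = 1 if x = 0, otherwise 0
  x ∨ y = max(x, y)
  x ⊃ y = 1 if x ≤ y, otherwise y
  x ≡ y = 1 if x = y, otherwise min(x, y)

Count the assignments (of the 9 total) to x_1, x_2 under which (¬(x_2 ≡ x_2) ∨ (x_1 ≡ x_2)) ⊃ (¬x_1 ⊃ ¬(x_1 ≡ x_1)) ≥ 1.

8

x_1 = 0, x_2 = 0 ↦ 0  <
x_1 = 0, x_2 = 1/2 ↦ 1  ≥
x_1 = 0, x_2 = 1 ↦ 1  ≥
x_1 = 1/2, x_2 = 0 ↦ 1  ≥
x_1 = 1/2, x_2 = 1/2 ↦ 1  ≥
x_1 = 1/2, x_2 = 1 ↦ 1  ≥
x_1 = 1, x_2 = 0 ↦ 1  ≥
x_1 = 1, x_2 = 1/2 ↦ 1  ≥
x_1 = 1, x_2 = 1 ↦ 1  ≥
So 8 of the 9 assignments meet the threshold.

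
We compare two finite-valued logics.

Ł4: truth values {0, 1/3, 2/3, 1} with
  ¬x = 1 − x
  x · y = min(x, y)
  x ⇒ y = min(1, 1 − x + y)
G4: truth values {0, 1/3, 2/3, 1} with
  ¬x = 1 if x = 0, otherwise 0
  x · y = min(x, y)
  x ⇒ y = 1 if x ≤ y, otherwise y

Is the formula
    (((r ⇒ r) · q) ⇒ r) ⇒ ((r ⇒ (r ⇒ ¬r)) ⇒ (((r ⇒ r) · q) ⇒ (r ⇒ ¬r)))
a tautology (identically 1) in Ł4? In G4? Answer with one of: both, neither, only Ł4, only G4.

both

In Ł4: every assignment gives 1 — tautology.
In G4: every assignment gives 1 — tautology.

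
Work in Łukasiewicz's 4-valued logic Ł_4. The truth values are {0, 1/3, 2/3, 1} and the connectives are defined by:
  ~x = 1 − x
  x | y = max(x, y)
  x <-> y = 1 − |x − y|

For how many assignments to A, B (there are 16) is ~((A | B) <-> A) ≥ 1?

A = 0, B = 0 ↦ 0  <
A = 0, B = 1/3 ↦ 1/3  <
A = 0, B = 2/3 ↦ 2/3  <
A = 0, B = 1 ↦ 1  ≥
A = 1/3, B = 0 ↦ 0  <
A = 1/3, B = 1/3 ↦ 0  <
A = 1/3, B = 2/3 ↦ 1/3  <
A = 1/3, B = 1 ↦ 2/3  <
A = 2/3, B = 0 ↦ 0  <
A = 2/3, B = 1/3 ↦ 0  <
A = 2/3, B = 2/3 ↦ 0  <
A = 2/3, B = 1 ↦ 1/3  <
A = 1, B = 0 ↦ 0  <
A = 1, B = 1/3 ↦ 0  <
A = 1, B = 2/3 ↦ 0  <
A = 1, B = 1 ↦ 0  <
So 1 of the 16 assignments meets the threshold.

1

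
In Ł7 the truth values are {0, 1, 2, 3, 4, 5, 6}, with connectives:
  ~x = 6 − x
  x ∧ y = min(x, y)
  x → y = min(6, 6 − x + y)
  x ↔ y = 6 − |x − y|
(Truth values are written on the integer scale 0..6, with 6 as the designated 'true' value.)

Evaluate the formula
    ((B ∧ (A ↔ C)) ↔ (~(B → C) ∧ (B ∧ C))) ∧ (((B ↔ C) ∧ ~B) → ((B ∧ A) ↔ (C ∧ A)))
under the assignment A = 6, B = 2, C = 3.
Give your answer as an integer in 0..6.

A ↔ C = 6 ↔ 3 = 3
B ∧ (A ↔ C) = 2 ∧ 3 = 2
B → C = 2 → 3 = 6
~(B → C) = ~6 = 0
B ∧ C = 2 ∧ 3 = 2
~(B → C) ∧ (B ∧ C) = 0 ∧ 2 = 0
(B ∧ (A ↔ C)) ↔ (~(B → C) ∧ (B ∧ C)) = 2 ↔ 0 = 4
B ↔ C = 2 ↔ 3 = 5
~B = ~2 = 4
(B ↔ C) ∧ ~B = 5 ∧ 4 = 4
B ∧ A = 2 ∧ 6 = 2
C ∧ A = 3 ∧ 6 = 3
(B ∧ A) ↔ (C ∧ A) = 2 ↔ 3 = 5
((B ↔ C) ∧ ~B) → ((B ∧ A) ↔ (C ∧ A)) = 4 → 5 = 6
((B ∧ (A ↔ C)) ↔ (~(B → C) ∧ (B ∧ C))) ∧ (((B ↔ C) ∧ ~B) → ((B ∧ A) ↔ (C ∧ A))) = 4 ∧ 6 = 4

4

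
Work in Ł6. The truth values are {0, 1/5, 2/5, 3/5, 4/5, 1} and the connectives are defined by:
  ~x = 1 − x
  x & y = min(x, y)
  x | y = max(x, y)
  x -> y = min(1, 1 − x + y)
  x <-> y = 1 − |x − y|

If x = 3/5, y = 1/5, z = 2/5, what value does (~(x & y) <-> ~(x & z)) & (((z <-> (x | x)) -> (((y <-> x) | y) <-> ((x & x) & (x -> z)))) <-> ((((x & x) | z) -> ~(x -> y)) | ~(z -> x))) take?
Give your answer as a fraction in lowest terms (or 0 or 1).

4/5

x & y = 3/5 & 1/5 = 1/5
~(x & y) = ~1/5 = 4/5
x & z = 3/5 & 2/5 = 2/5
~(x & z) = ~2/5 = 3/5
~(x & y) <-> ~(x & z) = 4/5 <-> 3/5 = 4/5
x | x = 3/5 | 3/5 = 3/5
z <-> (x | x) = 2/5 <-> 3/5 = 4/5
y <-> x = 1/5 <-> 3/5 = 3/5
(y <-> x) | y = 3/5 | 1/5 = 3/5
x & x = 3/5 & 3/5 = 3/5
x -> z = 3/5 -> 2/5 = 4/5
(x & x) & (x -> z) = 3/5 & 4/5 = 3/5
((y <-> x) | y) <-> ((x & x) & (x -> z)) = 3/5 <-> 3/5 = 1
(z <-> (x | x)) -> (((y <-> x) | y) <-> ((x & x) & (x -> z))) = 4/5 -> 1 = 1
x & x = 3/5 & 3/5 = 3/5
(x & x) | z = 3/5 | 2/5 = 3/5
x -> y = 3/5 -> 1/5 = 3/5
~(x -> y) = ~3/5 = 2/5
((x & x) | z) -> ~(x -> y) = 3/5 -> 2/5 = 4/5
z -> x = 2/5 -> 3/5 = 1
~(z -> x) = ~1 = 0
(((x & x) | z) -> ~(x -> y)) | ~(z -> x) = 4/5 | 0 = 4/5
((z <-> (x | x)) -> (((y <-> x) | y) <-> ((x & x) & (x -> z)))) <-> ((((x & x) | z) -> ~(x -> y)) | ~(z -> x)) = 1 <-> 4/5 = 4/5
(~(x & y) <-> ~(x & z)) & (((z <-> (x | x)) -> (((y <-> x) | y) <-> ((x & x) & (x -> z)))) <-> ((((x & x) | z) -> ~(x -> y)) | ~(z -> x))) = 4/5 & 4/5 = 4/5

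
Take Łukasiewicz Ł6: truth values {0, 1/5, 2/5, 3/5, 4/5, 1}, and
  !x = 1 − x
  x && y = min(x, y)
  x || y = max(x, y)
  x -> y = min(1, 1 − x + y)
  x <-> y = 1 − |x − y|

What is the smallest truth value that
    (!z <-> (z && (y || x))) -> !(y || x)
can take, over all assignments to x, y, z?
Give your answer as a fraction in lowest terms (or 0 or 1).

Take x = 0, y = 1, z = 2/5:
!z = !2/5 = 3/5
y || x = 1 || 0 = 1
z && (y || x) = 2/5 && 1 = 2/5
!z <-> (z && (y || x)) = 3/5 <-> 2/5 = 4/5
y || x = 1 || 0 = 1
!(y || x) = !1 = 0
(!z <-> (z && (y || x))) -> !(y || x) = 4/5 -> 0 = 1/5
No assignment yields a value below 1/5, so this is the minimum.

1/5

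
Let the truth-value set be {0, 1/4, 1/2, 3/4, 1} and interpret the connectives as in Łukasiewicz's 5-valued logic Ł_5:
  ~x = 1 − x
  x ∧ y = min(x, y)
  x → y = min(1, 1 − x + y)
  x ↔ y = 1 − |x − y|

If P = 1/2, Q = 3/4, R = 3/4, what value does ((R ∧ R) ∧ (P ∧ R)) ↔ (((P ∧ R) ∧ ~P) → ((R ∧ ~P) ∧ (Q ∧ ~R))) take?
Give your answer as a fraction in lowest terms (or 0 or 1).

R ∧ R = 3/4 ∧ 3/4 = 3/4
P ∧ R = 1/2 ∧ 3/4 = 1/2
(R ∧ R) ∧ (P ∧ R) = 3/4 ∧ 1/2 = 1/2
P ∧ R = 1/2 ∧ 3/4 = 1/2
~P = ~1/2 = 1/2
(P ∧ R) ∧ ~P = 1/2 ∧ 1/2 = 1/2
~P = ~1/2 = 1/2
R ∧ ~P = 3/4 ∧ 1/2 = 1/2
~R = ~3/4 = 1/4
Q ∧ ~R = 3/4 ∧ 1/4 = 1/4
(R ∧ ~P) ∧ (Q ∧ ~R) = 1/2 ∧ 1/4 = 1/4
((P ∧ R) ∧ ~P) → ((R ∧ ~P) ∧ (Q ∧ ~R)) = 1/2 → 1/4 = 3/4
((R ∧ R) ∧ (P ∧ R)) ↔ (((P ∧ R) ∧ ~P) → ((R ∧ ~P) ∧ (Q ∧ ~R))) = 1/2 ↔ 3/4 = 3/4

3/4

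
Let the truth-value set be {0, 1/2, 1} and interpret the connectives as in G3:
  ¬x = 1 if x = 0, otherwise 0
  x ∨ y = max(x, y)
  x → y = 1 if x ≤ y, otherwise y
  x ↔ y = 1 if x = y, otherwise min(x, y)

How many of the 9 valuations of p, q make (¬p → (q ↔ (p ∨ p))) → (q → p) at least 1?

8

p = 0, q = 0 ↦ 1  ≥
p = 0, q = 1/2 ↦ 1  ≥
p = 0, q = 1 ↦ 1  ≥
p = 1/2, q = 0 ↦ 1  ≥
p = 1/2, q = 1/2 ↦ 1  ≥
p = 1/2, q = 1 ↦ 1/2  <
p = 1, q = 0 ↦ 1  ≥
p = 1, q = 1/2 ↦ 1  ≥
p = 1, q = 1 ↦ 1  ≥
So 8 of the 9 assignments meet the threshold.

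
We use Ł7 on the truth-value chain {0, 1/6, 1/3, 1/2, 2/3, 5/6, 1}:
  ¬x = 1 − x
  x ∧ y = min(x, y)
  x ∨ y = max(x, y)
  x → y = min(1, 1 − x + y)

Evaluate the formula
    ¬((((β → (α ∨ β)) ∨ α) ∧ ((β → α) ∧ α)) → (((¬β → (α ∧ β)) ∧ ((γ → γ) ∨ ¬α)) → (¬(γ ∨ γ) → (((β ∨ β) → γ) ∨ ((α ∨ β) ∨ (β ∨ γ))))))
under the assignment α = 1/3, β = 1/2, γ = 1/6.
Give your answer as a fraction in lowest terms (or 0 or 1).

α ∨ β = 1/3 ∨ 1/2 = 1/2
β → (α ∨ β) = 1/2 → 1/2 = 1
(β → (α ∨ β)) ∨ α = 1 ∨ 1/3 = 1
β → α = 1/2 → 1/3 = 5/6
(β → α) ∧ α = 5/6 ∧ 1/3 = 1/3
((β → (α ∨ β)) ∨ α) ∧ ((β → α) ∧ α) = 1 ∧ 1/3 = 1/3
¬β = ¬1/2 = 1/2
α ∧ β = 1/3 ∧ 1/2 = 1/3
¬β → (α ∧ β) = 1/2 → 1/3 = 5/6
γ → γ = 1/6 → 1/6 = 1
¬α = ¬1/3 = 2/3
(γ → γ) ∨ ¬α = 1 ∨ 2/3 = 1
(¬β → (α ∧ β)) ∧ ((γ → γ) ∨ ¬α) = 5/6 ∧ 1 = 5/6
γ ∨ γ = 1/6 ∨ 1/6 = 1/6
¬(γ ∨ γ) = ¬1/6 = 5/6
β ∨ β = 1/2 ∨ 1/2 = 1/2
(β ∨ β) → γ = 1/2 → 1/6 = 2/3
α ∨ β = 1/3 ∨ 1/2 = 1/2
β ∨ γ = 1/2 ∨ 1/6 = 1/2
(α ∨ β) ∨ (β ∨ γ) = 1/2 ∨ 1/2 = 1/2
((β ∨ β) → γ) ∨ ((α ∨ β) ∨ (β ∨ γ)) = 2/3 ∨ 1/2 = 2/3
¬(γ ∨ γ) → (((β ∨ β) → γ) ∨ ((α ∨ β) ∨ (β ∨ γ))) = 5/6 → 2/3 = 5/6
((¬β → (α ∧ β)) ∧ ((γ → γ) ∨ ¬α)) → (¬(γ ∨ γ) → (((β ∨ β) → γ) ∨ ((α ∨ β) ∨ (β ∨ γ)))) = 5/6 → 5/6 = 1
(((β → (α ∨ β)) ∨ α) ∧ ((β → α) ∧ α)) → (((¬β → (α ∧ β)) ∧ ((γ → γ) ∨ ¬α)) → (¬(γ ∨ γ) → (((β ∨ β) → γ) ∨ ((α ∨ β) ∨ (β ∨ γ))))) = 1/3 → 1 = 1
¬((((β → (α ∨ β)) ∨ α) ∧ ((β → α) ∧ α)) → (((¬β → (α ∧ β)) ∧ ((γ → γ) ∨ ¬α)) → (¬(γ ∨ γ) → (((β ∨ β) → γ) ∨ ((α ∨ β) ∨ (β ∨ γ)))))) = ¬1 = 0

0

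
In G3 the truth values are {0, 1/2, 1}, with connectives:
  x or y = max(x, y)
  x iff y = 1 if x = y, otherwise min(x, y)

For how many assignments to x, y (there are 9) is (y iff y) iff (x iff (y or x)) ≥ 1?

6

x = 0, y = 0 ↦ 1  ≥
x = 0, y = 1/2 ↦ 0  <
x = 0, y = 1 ↦ 0  <
x = 1/2, y = 0 ↦ 1  ≥
x = 1/2, y = 1/2 ↦ 1  ≥
x = 1/2, y = 1 ↦ 1/2  <
x = 1, y = 0 ↦ 1  ≥
x = 1, y = 1/2 ↦ 1  ≥
x = 1, y = 1 ↦ 1  ≥
So 6 of the 9 assignments meet the threshold.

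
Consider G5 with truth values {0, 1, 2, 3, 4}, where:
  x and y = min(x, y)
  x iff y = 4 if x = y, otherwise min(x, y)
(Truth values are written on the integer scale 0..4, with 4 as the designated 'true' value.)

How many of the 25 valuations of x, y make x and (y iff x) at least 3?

4

value 4: 1 assignment (counts)
value 3: 3 assignments (counts)
value 2: 5 assignments
value 1: 7 assignments
value 0: 9 assignments
So 4 of the 25 assignments meet the threshold.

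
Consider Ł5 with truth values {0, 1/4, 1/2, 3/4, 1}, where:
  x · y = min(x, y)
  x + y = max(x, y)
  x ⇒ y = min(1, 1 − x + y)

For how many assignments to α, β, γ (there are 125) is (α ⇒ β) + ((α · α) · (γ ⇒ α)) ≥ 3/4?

120

value 1: 95 assignments (counts)
value 3/4: 25 assignments (counts)
value 1/2: 5 assignments
So 120 of the 125 assignments meet the threshold.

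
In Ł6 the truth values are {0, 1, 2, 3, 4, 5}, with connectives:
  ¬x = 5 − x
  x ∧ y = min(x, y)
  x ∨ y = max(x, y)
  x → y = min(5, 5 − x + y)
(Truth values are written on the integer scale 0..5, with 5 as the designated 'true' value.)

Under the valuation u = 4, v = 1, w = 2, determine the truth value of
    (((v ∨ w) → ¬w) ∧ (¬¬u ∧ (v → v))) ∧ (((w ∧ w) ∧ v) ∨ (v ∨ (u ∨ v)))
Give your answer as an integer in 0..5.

v ∨ w = 1 ∨ 2 = 2
¬w = ¬2 = 3
(v ∨ w) → ¬w = 2 → 3 = 5
¬u = ¬4 = 1
¬¬u = ¬1 = 4
v → v = 1 → 1 = 5
¬¬u ∧ (v → v) = 4 ∧ 5 = 4
((v ∨ w) → ¬w) ∧ (¬¬u ∧ (v → v)) = 5 ∧ 4 = 4
w ∧ w = 2 ∧ 2 = 2
(w ∧ w) ∧ v = 2 ∧ 1 = 1
u ∨ v = 4 ∨ 1 = 4
v ∨ (u ∨ v) = 1 ∨ 4 = 4
((w ∧ w) ∧ v) ∨ (v ∨ (u ∨ v)) = 1 ∨ 4 = 4
(((v ∨ w) → ¬w) ∧ (¬¬u ∧ (v → v))) ∧ (((w ∧ w) ∧ v) ∨ (v ∨ (u ∨ v))) = 4 ∧ 4 = 4

4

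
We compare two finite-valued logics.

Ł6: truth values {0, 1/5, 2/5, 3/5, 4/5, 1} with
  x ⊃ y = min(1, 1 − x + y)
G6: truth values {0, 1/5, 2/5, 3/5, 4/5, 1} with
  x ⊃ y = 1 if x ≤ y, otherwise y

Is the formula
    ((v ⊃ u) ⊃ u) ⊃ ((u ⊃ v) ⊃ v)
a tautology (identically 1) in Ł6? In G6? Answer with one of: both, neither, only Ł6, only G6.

In Ł6: every assignment gives 1 — tautology.
In G6: at u = 0, v = 1/5 the value is 1/5 — not a tautology.

only Ł6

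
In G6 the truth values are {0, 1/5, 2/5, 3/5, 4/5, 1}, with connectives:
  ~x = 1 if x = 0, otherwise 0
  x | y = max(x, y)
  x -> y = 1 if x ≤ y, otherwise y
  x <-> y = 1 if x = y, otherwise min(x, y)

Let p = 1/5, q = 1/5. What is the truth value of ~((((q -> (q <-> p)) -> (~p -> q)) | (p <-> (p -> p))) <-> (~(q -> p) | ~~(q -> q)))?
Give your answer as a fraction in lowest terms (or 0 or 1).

q <-> p = 1/5 <-> 1/5 = 1
q -> (q <-> p) = 1/5 -> 1 = 1
~p = ~1/5 = 0
~p -> q = 0 -> 1/5 = 1
(q -> (q <-> p)) -> (~p -> q) = 1 -> 1 = 1
p -> p = 1/5 -> 1/5 = 1
p <-> (p -> p) = 1/5 <-> 1 = 1/5
((q -> (q <-> p)) -> (~p -> q)) | (p <-> (p -> p)) = 1 | 1/5 = 1
q -> p = 1/5 -> 1/5 = 1
~(q -> p) = ~1 = 0
q -> q = 1/5 -> 1/5 = 1
~(q -> q) = ~1 = 0
~~(q -> q) = ~0 = 1
~(q -> p) | ~~(q -> q) = 0 | 1 = 1
(((q -> (q <-> p)) -> (~p -> q)) | (p <-> (p -> p))) <-> (~(q -> p) | ~~(q -> q)) = 1 <-> 1 = 1
~((((q -> (q <-> p)) -> (~p -> q)) | (p <-> (p -> p))) <-> (~(q -> p) | ~~(q -> q))) = ~1 = 0

0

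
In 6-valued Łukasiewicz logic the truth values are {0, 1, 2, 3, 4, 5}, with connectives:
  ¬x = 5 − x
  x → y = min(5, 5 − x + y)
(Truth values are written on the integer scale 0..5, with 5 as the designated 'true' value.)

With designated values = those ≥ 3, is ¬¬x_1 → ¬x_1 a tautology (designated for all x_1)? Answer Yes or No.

No

Counterexample: take x_1 = 4.
¬x_1 = ¬4 = 1
¬¬x_1 = ¬1 = 4
¬x_1 = ¬4 = 1
¬¬x_1 → ¬x_1 = 4 → 1 = 2
This gives 2, which is below 3.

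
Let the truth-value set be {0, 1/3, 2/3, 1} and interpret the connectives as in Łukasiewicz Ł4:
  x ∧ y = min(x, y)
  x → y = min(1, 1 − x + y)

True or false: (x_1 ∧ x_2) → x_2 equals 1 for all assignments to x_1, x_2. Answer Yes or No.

Yes

x_1 = 0, x_2 = 0 ↦ 1
x_1 = 0, x_2 = 1/3 ↦ 1
x_1 = 0, x_2 = 2/3 ↦ 1
x_1 = 0, x_2 = 1 ↦ 1
x_1 = 1/3, x_2 = 0 ↦ 1
x_1 = 1/3, x_2 = 1/3 ↦ 1
x_1 = 1/3, x_2 = 2/3 ↦ 1
x_1 = 1/3, x_2 = 1 ↦ 1
x_1 = 2/3, x_2 = 0 ↦ 1
x_1 = 2/3, x_2 = 1/3 ↦ 1
x_1 = 2/3, x_2 = 2/3 ↦ 1
x_1 = 2/3, x_2 = 1 ↦ 1
x_1 = 1, x_2 = 0 ↦ 1
x_1 = 1, x_2 = 1/3 ↦ 1
x_1 = 1, x_2 = 2/3 ↦ 1
x_1 = 1, x_2 = 1 ↦ 1
Every assignment gives a value ≥ 1.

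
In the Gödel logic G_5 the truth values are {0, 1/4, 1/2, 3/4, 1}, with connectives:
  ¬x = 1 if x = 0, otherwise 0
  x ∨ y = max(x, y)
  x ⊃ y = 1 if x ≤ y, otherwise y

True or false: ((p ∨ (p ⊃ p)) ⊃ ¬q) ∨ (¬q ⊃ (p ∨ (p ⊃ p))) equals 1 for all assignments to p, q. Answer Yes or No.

Yes

At p = 1/2, q = 0, for instance:
p ⊃ p = 1/2 ⊃ 1/2 = 1
p ∨ (p ⊃ p) = 1/2 ∨ 1 = 1
¬q = ¬0 = 1
(p ∨ (p ⊃ p)) ⊃ ¬q = 1 ⊃ 1 = 1
¬q ⊃ (p ∨ (p ⊃ p)) = 1 ⊃ 1 = 1
((p ∨ (p ⊃ p)) ⊃ ¬q) ∨ (¬q ⊃ (p ∨ (p ⊃ p))) = 1 ∨ 1 = 1
and checking the remaining 24 assignments likewise gives ≥ 1 in every case.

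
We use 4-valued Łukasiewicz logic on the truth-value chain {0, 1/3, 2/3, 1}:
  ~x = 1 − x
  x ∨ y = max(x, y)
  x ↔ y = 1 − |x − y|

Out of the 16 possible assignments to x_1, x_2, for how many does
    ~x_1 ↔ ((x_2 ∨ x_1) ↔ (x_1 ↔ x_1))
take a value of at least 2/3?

9

x_1 = 0, x_2 = 0 ↦ 0  <
x_1 = 0, x_2 = 1/3 ↦ 1/3  <
x_1 = 0, x_2 = 2/3 ↦ 2/3  ≥
x_1 = 0, x_2 = 1 ↦ 1  ≥
x_1 = 1/3, x_2 = 0 ↦ 2/3  ≥
x_1 = 1/3, x_2 = 1/3 ↦ 2/3  ≥
x_1 = 1/3, x_2 = 2/3 ↦ 1  ≥
x_1 = 1/3, x_2 = 1 ↦ 2/3  ≥
x_1 = 2/3, x_2 = 0 ↦ 2/3  ≥
x_1 = 2/3, x_2 = 1/3 ↦ 2/3  ≥
x_1 = 2/3, x_2 = 2/3 ↦ 2/3  ≥
x_1 = 2/3, x_2 = 1 ↦ 1/3  <
x_1 = 1, x_2 = 0 ↦ 0  <
x_1 = 1, x_2 = 1/3 ↦ 0  <
x_1 = 1, x_2 = 2/3 ↦ 0  <
x_1 = 1, x_2 = 1 ↦ 0  <
So 9 of the 16 assignments meet the threshold.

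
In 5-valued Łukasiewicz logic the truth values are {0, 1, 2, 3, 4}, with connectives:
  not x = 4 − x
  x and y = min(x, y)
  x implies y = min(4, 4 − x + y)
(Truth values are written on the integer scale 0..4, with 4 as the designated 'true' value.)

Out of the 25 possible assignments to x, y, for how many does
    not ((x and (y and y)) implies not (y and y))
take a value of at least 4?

1

value 4: 1 assignment (counts)
value 3: 1 assignment
value 2: 3 assignments
value 1: 2 assignments
value 0: 18 assignments
So 1 of the 25 assignments meets the threshold.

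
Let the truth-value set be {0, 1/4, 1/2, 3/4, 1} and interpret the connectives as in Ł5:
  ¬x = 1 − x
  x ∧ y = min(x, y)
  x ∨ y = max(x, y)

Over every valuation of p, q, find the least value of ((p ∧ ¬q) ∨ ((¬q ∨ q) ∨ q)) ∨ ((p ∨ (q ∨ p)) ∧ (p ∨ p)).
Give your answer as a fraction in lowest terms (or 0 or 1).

Take p = 0, q = 1/2:
¬q = ¬1/2 = 1/2
p ∧ ¬q = 0 ∧ 1/2 = 0
¬q = ¬1/2 = 1/2
¬q ∨ q = 1/2 ∨ 1/2 = 1/2
(¬q ∨ q) ∨ q = 1/2 ∨ 1/2 = 1/2
(p ∧ ¬q) ∨ ((¬q ∨ q) ∨ q) = 0 ∨ 1/2 = 1/2
q ∨ p = 1/2 ∨ 0 = 1/2
p ∨ (q ∨ p) = 0 ∨ 1/2 = 1/2
p ∨ p = 0 ∨ 0 = 0
(p ∨ (q ∨ p)) ∧ (p ∨ p) = 1/2 ∧ 0 = 0
((p ∧ ¬q) ∨ ((¬q ∨ q) ∨ q)) ∨ ((p ∨ (q ∨ p)) ∧ (p ∨ p)) = 1/2 ∨ 0 = 1/2
No assignment yields a value below 1/2, so this is the minimum.

1/2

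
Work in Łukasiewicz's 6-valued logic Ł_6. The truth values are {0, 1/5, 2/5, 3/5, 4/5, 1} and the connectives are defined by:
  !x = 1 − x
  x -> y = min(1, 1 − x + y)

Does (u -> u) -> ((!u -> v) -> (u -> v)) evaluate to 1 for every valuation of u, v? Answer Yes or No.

No

Counterexample: take u = 3/5, v = 0.
u -> u = 3/5 -> 3/5 = 1
!u = !3/5 = 2/5
!u -> v = 2/5 -> 0 = 3/5
u -> v = 3/5 -> 0 = 2/5
(!u -> v) -> (u -> v) = 3/5 -> 2/5 = 4/5
(u -> u) -> ((!u -> v) -> (u -> v)) = 1 -> 4/5 = 4/5
This gives 4/5 ≠ 1.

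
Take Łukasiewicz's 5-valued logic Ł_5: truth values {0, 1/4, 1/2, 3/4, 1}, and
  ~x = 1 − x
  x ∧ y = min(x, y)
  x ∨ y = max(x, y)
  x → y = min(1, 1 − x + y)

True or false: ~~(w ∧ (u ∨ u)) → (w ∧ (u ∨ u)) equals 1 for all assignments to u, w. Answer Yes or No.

Yes

At u = 3/4, w = 0, for instance:
u ∨ u = 3/4 ∨ 3/4 = 3/4
w ∧ (u ∨ u) = 0 ∧ 3/4 = 0
~(w ∧ (u ∨ u)) = ~0 = 1
~~(w ∧ (u ∨ u)) = ~1 = 0
~~(w ∧ (u ∨ u)) → (w ∧ (u ∨ u)) = 0 → 0 = 1
and checking the remaining 24 assignments likewise gives ≥ 1 in every case.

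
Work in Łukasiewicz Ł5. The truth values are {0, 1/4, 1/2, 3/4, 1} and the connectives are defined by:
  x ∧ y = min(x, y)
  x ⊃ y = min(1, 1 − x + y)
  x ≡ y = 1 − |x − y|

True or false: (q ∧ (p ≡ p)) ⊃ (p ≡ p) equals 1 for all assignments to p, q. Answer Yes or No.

At p = 1/2, q = 3/4, for instance:
p ≡ p = 1/2 ≡ 1/2 = 1
q ∧ (p ≡ p) = 3/4 ∧ 1 = 3/4
(q ∧ (p ≡ p)) ⊃ (p ≡ p) = 3/4 ⊃ 1 = 1
and checking the remaining 24 assignments likewise gives ≥ 1 in every case.

Yes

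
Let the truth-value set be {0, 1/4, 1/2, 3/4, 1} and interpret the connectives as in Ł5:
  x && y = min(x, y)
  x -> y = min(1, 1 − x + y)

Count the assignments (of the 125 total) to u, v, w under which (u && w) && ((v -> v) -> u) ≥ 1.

value 1: 5 assignments (counts)
value 3/4: 15 assignments
value 1/2: 25 assignments
value 1/4: 35 assignments
value 0: 45 assignments
So 5 of the 125 assignments meet the threshold.

5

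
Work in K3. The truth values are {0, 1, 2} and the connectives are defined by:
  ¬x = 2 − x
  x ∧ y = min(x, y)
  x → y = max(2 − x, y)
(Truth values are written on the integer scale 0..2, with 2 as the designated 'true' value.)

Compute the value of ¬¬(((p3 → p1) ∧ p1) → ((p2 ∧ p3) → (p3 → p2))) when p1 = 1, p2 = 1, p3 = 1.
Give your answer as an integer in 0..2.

p3 → p1 = 1 → 1 = 1
(p3 → p1) ∧ p1 = 1 ∧ 1 = 1
p2 ∧ p3 = 1 ∧ 1 = 1
p3 → p2 = 1 → 1 = 1
(p2 ∧ p3) → (p3 → p2) = 1 → 1 = 1
((p3 → p1) ∧ p1) → ((p2 ∧ p3) → (p3 → p2)) = 1 → 1 = 1
¬(((p3 → p1) ∧ p1) → ((p2 ∧ p3) → (p3 → p2))) = ¬1 = 1
¬¬(((p3 → p1) ∧ p1) → ((p2 ∧ p3) → (p3 → p2))) = ¬1 = 1

1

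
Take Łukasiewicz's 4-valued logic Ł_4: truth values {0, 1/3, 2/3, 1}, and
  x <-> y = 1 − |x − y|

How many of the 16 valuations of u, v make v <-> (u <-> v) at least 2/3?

u = 0, v = 0 ↦ 0  <
u = 0, v = 1/3 ↦ 2/3  ≥
u = 0, v = 2/3 ↦ 2/3  ≥
u = 0, v = 1 ↦ 0  <
u = 1/3, v = 0 ↦ 1/3  <
u = 1/3, v = 1/3 ↦ 1/3  <
u = 1/3, v = 2/3 ↦ 1  ≥
u = 1/3, v = 1 ↦ 1/3  <
u = 2/3, v = 0 ↦ 2/3  ≥
u = 2/3, v = 1/3 ↦ 2/3  ≥
u = 2/3, v = 2/3 ↦ 2/3  ≥
u = 2/3, v = 1 ↦ 2/3  ≥
u = 1, v = 0 ↦ 1  ≥
u = 1, v = 1/3 ↦ 1  ≥
u = 1, v = 2/3 ↦ 1  ≥
u = 1, v = 1 ↦ 1  ≥
So 11 of the 16 assignments meet the threshold.

11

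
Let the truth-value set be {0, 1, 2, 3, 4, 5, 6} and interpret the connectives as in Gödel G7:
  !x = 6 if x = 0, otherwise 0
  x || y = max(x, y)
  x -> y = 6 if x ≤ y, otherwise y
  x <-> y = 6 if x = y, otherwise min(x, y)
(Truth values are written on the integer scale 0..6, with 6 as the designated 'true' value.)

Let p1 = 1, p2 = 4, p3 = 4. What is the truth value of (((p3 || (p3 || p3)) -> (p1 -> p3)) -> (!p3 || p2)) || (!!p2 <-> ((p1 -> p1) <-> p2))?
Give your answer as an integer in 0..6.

p3 || p3 = 4 || 4 = 4
p3 || (p3 || p3) = 4 || 4 = 4
p1 -> p3 = 1 -> 4 = 6
(p3 || (p3 || p3)) -> (p1 -> p3) = 4 -> 6 = 6
!p3 = !4 = 0
!p3 || p2 = 0 || 4 = 4
((p3 || (p3 || p3)) -> (p1 -> p3)) -> (!p3 || p2) = 6 -> 4 = 4
!p2 = !4 = 0
!!p2 = !0 = 6
p1 -> p1 = 1 -> 1 = 6
(p1 -> p1) <-> p2 = 6 <-> 4 = 4
!!p2 <-> ((p1 -> p1) <-> p2) = 6 <-> 4 = 4
(((p3 || (p3 || p3)) -> (p1 -> p3)) -> (!p3 || p2)) || (!!p2 <-> ((p1 -> p1) <-> p2)) = 4 || 4 = 4

4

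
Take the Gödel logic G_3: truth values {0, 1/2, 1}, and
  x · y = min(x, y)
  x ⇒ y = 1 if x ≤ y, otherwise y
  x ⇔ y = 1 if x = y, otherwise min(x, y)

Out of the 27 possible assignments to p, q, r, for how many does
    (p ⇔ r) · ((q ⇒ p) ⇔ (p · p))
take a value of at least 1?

6

value 1: 6 assignments (counts)
value 1/2: 8 assignments
value 0: 13 assignments
So 6 of the 27 assignments meet the threshold.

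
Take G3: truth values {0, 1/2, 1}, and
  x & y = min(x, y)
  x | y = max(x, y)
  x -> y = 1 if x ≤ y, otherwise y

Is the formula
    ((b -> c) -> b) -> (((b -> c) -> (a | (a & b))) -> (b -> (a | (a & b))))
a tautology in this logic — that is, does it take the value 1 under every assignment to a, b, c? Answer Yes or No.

No

Counterexample: take a = 0, b = 1/2, c = 0.
b -> c = 1/2 -> 0 = 0
(b -> c) -> b = 0 -> 1/2 = 1
b -> c = 1/2 -> 0 = 0
a & b = 0 & 1/2 = 0
a | (a & b) = 0 | 0 = 0
(b -> c) -> (a | (a & b)) = 0 -> 0 = 1
b -> (a | (a & b)) = 1/2 -> 0 = 0
((b -> c) -> (a | (a & b))) -> (b -> (a | (a & b))) = 1 -> 0 = 0
((b -> c) -> b) -> (((b -> c) -> (a | (a & b))) -> (b -> (a | (a & b)))) = 1 -> 0 = 0
This gives 0 ≠ 1.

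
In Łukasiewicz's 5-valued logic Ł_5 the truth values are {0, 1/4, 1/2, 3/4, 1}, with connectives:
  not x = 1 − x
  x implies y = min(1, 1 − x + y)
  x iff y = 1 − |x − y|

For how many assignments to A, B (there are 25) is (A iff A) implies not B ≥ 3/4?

value 1: 5 assignments (counts)
value 3/4: 5 assignments (counts)
value 1/2: 5 assignments
value 1/4: 5 assignments
value 0: 5 assignments
So 10 of the 25 assignments meet the threshold.

10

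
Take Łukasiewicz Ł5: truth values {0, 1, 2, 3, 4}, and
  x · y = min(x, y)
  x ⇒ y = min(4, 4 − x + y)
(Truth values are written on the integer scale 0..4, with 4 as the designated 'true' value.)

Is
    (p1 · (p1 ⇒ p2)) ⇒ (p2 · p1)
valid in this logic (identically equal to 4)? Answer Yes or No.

No

Counterexample: take p1 = 1, p2 = 0.
p1 ⇒ p2 = 1 ⇒ 0 = 3
p1 · (p1 ⇒ p2) = 1 · 3 = 1
p2 · p1 = 0 · 1 = 0
(p1 · (p1 ⇒ p2)) ⇒ (p2 · p1) = 1 ⇒ 0 = 3
This gives 3 ≠ 4.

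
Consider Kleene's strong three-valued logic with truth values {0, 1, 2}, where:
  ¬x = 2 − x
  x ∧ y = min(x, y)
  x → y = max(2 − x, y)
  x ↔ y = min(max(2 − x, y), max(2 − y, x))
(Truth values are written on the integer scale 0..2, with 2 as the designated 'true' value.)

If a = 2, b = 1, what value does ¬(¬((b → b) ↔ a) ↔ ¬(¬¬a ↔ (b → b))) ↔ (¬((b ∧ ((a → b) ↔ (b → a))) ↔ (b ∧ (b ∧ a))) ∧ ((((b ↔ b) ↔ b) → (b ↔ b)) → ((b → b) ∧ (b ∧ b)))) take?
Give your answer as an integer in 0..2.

b → b = 1 → 1 = 1
(b → b) ↔ a = 1 ↔ 2 = 1
¬((b → b) ↔ a) = ¬1 = 1
¬a = ¬2 = 0
¬¬a = ¬0 = 2
b → b = 1 → 1 = 1
¬¬a ↔ (b → b) = 2 ↔ 1 = 1
¬(¬¬a ↔ (b → b)) = ¬1 = 1
¬((b → b) ↔ a) ↔ ¬(¬¬a ↔ (b → b)) = 1 ↔ 1 = 1
¬(¬((b → b) ↔ a) ↔ ¬(¬¬a ↔ (b → b))) = ¬1 = 1
a → b = 2 → 1 = 1
b → a = 1 → 2 = 2
(a → b) ↔ (b → a) = 1 ↔ 2 = 1
b ∧ ((a → b) ↔ (b → a)) = 1 ∧ 1 = 1
b ∧ a = 1 ∧ 2 = 1
b ∧ (b ∧ a) = 1 ∧ 1 = 1
(b ∧ ((a → b) ↔ (b → a))) ↔ (b ∧ (b ∧ a)) = 1 ↔ 1 = 1
¬((b ∧ ((a → b) ↔ (b → a))) ↔ (b ∧ (b ∧ a))) = ¬1 = 1
b ↔ b = 1 ↔ 1 = 1
(b ↔ b) ↔ b = 1 ↔ 1 = 1
b ↔ b = 1 ↔ 1 = 1
((b ↔ b) ↔ b) → (b ↔ b) = 1 → 1 = 1
b → b = 1 → 1 = 1
b ∧ b = 1 ∧ 1 = 1
(b → b) ∧ (b ∧ b) = 1 ∧ 1 = 1
(((b ↔ b) ↔ b) → (b ↔ b)) → ((b → b) ∧ (b ∧ b)) = 1 → 1 = 1
¬((b ∧ ((a → b) ↔ (b → a))) ↔ (b ∧ (b ∧ a))) ∧ ((((b ↔ b) ↔ b) → (b ↔ b)) → ((b → b) ∧ (b ∧ b))) = 1 ∧ 1 = 1
¬(¬((b → b) ↔ a) ↔ ¬(¬¬a ↔ (b → b))) ↔ (¬((b ∧ ((a → b) ↔ (b → a))) ↔ (b ∧ (b ∧ a))) ∧ ((((b ↔ b) ↔ b) → (b ↔ b)) → ((b → b) ∧ (b ∧ b)))) = 1 ↔ 1 = 1

1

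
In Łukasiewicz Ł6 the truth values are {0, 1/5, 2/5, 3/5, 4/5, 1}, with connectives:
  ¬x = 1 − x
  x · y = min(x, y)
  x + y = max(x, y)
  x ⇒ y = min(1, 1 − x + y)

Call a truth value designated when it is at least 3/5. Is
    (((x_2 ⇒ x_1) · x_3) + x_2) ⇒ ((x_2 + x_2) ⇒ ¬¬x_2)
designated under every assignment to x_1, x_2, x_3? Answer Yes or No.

Yes

At x_1 = 1/5, x_2 = 4/5, x_3 = 3/5, for instance:
x_2 ⇒ x_1 = 4/5 ⇒ 1/5 = 2/5
(x_2 ⇒ x_1) · x_3 = 2/5 · 3/5 = 2/5
((x_2 ⇒ x_1) · x_3) + x_2 = 2/5 + 4/5 = 4/5
x_2 + x_2 = 4/5 + 4/5 = 4/5
¬x_2 = ¬4/5 = 1/5
¬¬x_2 = ¬1/5 = 4/5
(x_2 + x_2) ⇒ ¬¬x_2 = 4/5 ⇒ 4/5 = 1
(((x_2 ⇒ x_1) · x_3) + x_2) ⇒ ((x_2 + x_2) ⇒ ¬¬x_2) = 4/5 ⇒ 1 = 1
and checking the remaining 215 assignments likewise gives ≥ 3/5 in every case.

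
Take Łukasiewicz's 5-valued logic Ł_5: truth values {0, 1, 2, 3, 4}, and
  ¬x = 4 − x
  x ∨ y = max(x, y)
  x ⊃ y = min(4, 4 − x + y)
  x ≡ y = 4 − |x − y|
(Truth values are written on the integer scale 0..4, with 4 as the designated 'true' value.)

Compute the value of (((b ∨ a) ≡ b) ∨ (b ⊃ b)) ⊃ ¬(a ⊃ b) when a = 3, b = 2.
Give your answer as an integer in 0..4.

b ∨ a = 2 ∨ 3 = 3
(b ∨ a) ≡ b = 3 ≡ 2 = 3
b ⊃ b = 2 ⊃ 2 = 4
((b ∨ a) ≡ b) ∨ (b ⊃ b) = 3 ∨ 4 = 4
a ⊃ b = 3 ⊃ 2 = 3
¬(a ⊃ b) = ¬3 = 1
(((b ∨ a) ≡ b) ∨ (b ⊃ b)) ⊃ ¬(a ⊃ b) = 4 ⊃ 1 = 1

1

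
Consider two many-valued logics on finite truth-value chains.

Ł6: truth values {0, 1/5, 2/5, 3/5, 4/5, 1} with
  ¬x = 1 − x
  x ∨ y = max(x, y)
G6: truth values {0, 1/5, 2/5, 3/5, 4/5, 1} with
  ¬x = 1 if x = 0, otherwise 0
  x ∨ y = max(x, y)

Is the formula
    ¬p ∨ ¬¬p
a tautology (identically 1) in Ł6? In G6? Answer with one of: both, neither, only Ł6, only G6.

only G6

In Ł6: at p = 1/5 the value is 4/5 — not a tautology.
In G6: every assignment gives 1 — tautology.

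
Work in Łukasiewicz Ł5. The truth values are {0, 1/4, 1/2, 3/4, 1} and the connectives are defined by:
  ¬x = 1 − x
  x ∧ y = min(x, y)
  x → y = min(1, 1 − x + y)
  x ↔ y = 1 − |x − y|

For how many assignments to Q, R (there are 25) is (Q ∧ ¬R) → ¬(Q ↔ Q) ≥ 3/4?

16

value 1: 9 assignments (counts)
value 3/4: 7 assignments (counts)
value 1/2: 5 assignments
value 1/4: 3 assignments
value 0: 1 assignment
So 16 of the 25 assignments meet the threshold.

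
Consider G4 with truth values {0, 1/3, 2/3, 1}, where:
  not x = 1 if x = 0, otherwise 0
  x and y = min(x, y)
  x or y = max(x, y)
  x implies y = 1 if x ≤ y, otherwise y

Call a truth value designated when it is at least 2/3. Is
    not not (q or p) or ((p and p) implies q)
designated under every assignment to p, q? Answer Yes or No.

Yes

p = 0, q = 0 ↦ 1
p = 0, q = 1/3 ↦ 1
p = 0, q = 2/3 ↦ 1
p = 0, q = 1 ↦ 1
p = 1/3, q = 0 ↦ 1
p = 1/3, q = 1/3 ↦ 1
p = 1/3, q = 2/3 ↦ 1
p = 1/3, q = 1 ↦ 1
p = 2/3, q = 0 ↦ 1
p = 2/3, q = 1/3 ↦ 1
p = 2/3, q = 2/3 ↦ 1
p = 2/3, q = 1 ↦ 1
p = 1, q = 0 ↦ 1
p = 1, q = 1/3 ↦ 1
p = 1, q = 2/3 ↦ 1
p = 1, q = 1 ↦ 1
Every assignment gives a value ≥ 2/3.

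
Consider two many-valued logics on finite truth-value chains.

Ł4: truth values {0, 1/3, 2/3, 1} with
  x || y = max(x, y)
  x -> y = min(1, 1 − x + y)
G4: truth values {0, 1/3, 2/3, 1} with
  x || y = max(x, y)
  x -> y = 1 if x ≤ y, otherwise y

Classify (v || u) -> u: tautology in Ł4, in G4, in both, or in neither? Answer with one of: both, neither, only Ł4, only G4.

neither

In Ł4: at u = 0, v = 1/3 the value is 2/3 — not a tautology.
In G4: at u = 0, v = 1/3 the value is 0 — not a tautology.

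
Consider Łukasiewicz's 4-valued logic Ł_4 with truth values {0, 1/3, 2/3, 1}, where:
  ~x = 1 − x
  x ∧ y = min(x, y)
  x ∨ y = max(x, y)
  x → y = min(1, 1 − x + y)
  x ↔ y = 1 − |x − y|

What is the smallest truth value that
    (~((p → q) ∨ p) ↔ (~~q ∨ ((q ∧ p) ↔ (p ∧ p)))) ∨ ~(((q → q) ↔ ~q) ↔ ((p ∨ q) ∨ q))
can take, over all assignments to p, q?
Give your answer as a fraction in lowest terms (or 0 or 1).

Take p = 0, q = 1/3:
p → q = 0 → 1/3 = 1
(p → q) ∨ p = 1 ∨ 0 = 1
~((p → q) ∨ p) = ~1 = 0
~q = ~1/3 = 2/3
~~q = ~2/3 = 1/3
q ∧ p = 1/3 ∧ 0 = 0
p ∧ p = 0 ∧ 0 = 0
(q ∧ p) ↔ (p ∧ p) = 0 ↔ 0 = 1
~~q ∨ ((q ∧ p) ↔ (p ∧ p)) = 1/3 ∨ 1 = 1
~((p → q) ∨ p) ↔ (~~q ∨ ((q ∧ p) ↔ (p ∧ p))) = 0 ↔ 1 = 0
q → q = 1/3 → 1/3 = 1
~q = ~1/3 = 2/3
(q → q) ↔ ~q = 1 ↔ 2/3 = 2/3
p ∨ q = 0 ∨ 1/3 = 1/3
(p ∨ q) ∨ q = 1/3 ∨ 1/3 = 1/3
((q → q) ↔ ~q) ↔ ((p ∨ q) ∨ q) = 2/3 ↔ 1/3 = 2/3
~(((q → q) ↔ ~q) ↔ ((p ∨ q) ∨ q)) = ~2/3 = 1/3
(~((p → q) ∨ p) ↔ (~~q ∨ ((q ∧ p) ↔ (p ∧ p)))) ∨ ~(((q → q) ↔ ~q) ↔ ((p ∨ q) ∨ q)) = 0 ∨ 1/3 = 1/3
No assignment yields a value below 1/3, so this is the minimum.

1/3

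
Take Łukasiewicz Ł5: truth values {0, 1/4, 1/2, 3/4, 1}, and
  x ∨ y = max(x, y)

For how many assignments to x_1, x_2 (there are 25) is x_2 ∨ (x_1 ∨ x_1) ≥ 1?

value 1: 9 assignments (counts)
value 3/4: 7 assignments
value 1/2: 5 assignments
value 1/4: 3 assignments
value 0: 1 assignment
So 9 of the 25 assignments meet the threshold.

9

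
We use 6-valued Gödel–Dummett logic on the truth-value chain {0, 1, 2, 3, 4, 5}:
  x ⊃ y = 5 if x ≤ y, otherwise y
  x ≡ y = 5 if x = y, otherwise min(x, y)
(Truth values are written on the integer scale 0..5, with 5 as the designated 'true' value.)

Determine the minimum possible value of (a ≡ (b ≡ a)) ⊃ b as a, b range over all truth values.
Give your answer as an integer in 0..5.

1

Take a = 0, b = 1:
b ≡ a = 1 ≡ 0 = 0
a ≡ (b ≡ a) = 0 ≡ 0 = 5
(a ≡ (b ≡ a)) ⊃ b = 5 ⊃ 1 = 1
No assignment yields a value below 1, so this is the minimum.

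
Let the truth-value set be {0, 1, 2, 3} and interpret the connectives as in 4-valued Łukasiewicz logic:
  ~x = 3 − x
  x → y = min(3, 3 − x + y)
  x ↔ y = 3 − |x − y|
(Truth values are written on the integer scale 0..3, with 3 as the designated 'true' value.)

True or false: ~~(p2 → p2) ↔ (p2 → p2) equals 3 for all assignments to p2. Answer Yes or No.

Yes

p2 = 0 ↦ 3
p2 = 1 ↦ 3
p2 = 2 ↦ 3
p2 = 3 ↦ 3
Every assignment gives a value ≥ 3.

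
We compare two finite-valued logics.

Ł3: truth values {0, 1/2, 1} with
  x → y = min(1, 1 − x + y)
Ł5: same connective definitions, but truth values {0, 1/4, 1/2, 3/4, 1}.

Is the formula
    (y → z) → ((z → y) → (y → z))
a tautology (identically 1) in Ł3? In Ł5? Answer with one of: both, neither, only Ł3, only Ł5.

In Ł3: every assignment gives 1 — tautology.
In Ł5: every assignment gives 1 — tautology.

both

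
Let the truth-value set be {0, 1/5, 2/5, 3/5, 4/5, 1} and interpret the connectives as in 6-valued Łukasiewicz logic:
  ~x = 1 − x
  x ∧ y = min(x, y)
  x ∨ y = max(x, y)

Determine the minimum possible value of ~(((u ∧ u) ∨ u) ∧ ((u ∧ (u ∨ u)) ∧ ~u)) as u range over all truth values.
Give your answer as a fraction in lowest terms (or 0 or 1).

Take u = 2/5:
u ∧ u = 2/5 ∧ 2/5 = 2/5
(u ∧ u) ∨ u = 2/5 ∨ 2/5 = 2/5
u ∨ u = 2/5 ∨ 2/5 = 2/5
u ∧ (u ∨ u) = 2/5 ∧ 2/5 = 2/5
~u = ~2/5 = 3/5
(u ∧ (u ∨ u)) ∧ ~u = 2/5 ∧ 3/5 = 2/5
((u ∧ u) ∨ u) ∧ ((u ∧ (u ∨ u)) ∧ ~u) = 2/5 ∧ 2/5 = 2/5
~(((u ∧ u) ∨ u) ∧ ((u ∧ (u ∨ u)) ∧ ~u)) = ~2/5 = 3/5
No assignment yields a value below 3/5, so this is the minimum.

3/5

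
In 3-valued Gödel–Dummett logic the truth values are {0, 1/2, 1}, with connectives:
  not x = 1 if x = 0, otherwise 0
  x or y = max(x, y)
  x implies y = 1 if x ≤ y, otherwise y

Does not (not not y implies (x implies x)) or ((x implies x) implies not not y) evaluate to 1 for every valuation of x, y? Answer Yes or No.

Counterexample: take x = 0, y = 0.
not y = not 0 = 1
not not y = not 1 = 0
x implies x = 0 implies 0 = 1
not not y implies (x implies x) = 0 implies 1 = 1
not (not not y implies (x implies x)) = not 1 = 0
(x implies x) implies not not y = 1 implies 0 = 0
not (not not y implies (x implies x)) or ((x implies x) implies not not y) = 0 or 0 = 0
This gives 0 ≠ 1.

No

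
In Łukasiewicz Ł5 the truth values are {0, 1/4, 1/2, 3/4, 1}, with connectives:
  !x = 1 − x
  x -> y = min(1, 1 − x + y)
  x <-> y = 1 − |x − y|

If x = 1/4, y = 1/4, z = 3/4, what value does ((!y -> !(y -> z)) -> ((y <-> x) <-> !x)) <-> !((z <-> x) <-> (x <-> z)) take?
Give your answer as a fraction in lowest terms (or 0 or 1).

!y = !1/4 = 3/4
y -> z = 1/4 -> 3/4 = 1
!(y -> z) = !1 = 0
!y -> !(y -> z) = 3/4 -> 0 = 1/4
y <-> x = 1/4 <-> 1/4 = 1
!x = !1/4 = 3/4
(y <-> x) <-> !x = 1 <-> 3/4 = 3/4
(!y -> !(y -> z)) -> ((y <-> x) <-> !x) = 1/4 -> 3/4 = 1
z <-> x = 3/4 <-> 1/4 = 1/2
x <-> z = 1/4 <-> 3/4 = 1/2
(z <-> x) <-> (x <-> z) = 1/2 <-> 1/2 = 1
!((z <-> x) <-> (x <-> z)) = !1 = 0
((!y -> !(y -> z)) -> ((y <-> x) <-> !x)) <-> !((z <-> x) <-> (x <-> z)) = 1 <-> 0 = 0

0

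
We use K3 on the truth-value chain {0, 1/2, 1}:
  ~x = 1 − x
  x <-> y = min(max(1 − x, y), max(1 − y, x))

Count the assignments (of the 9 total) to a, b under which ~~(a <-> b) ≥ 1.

2

a = 0, b = 0 ↦ 1  ≥
a = 0, b = 1/2 ↦ 1/2  <
a = 0, b = 1 ↦ 0  <
a = 1/2, b = 0 ↦ 1/2  <
a = 1/2, b = 1/2 ↦ 1/2  <
a = 1/2, b = 1 ↦ 1/2  <
a = 1, b = 0 ↦ 0  <
a = 1, b = 1/2 ↦ 1/2  <
a = 1, b = 1 ↦ 1  ≥
So 2 of the 9 assignments meet the threshold.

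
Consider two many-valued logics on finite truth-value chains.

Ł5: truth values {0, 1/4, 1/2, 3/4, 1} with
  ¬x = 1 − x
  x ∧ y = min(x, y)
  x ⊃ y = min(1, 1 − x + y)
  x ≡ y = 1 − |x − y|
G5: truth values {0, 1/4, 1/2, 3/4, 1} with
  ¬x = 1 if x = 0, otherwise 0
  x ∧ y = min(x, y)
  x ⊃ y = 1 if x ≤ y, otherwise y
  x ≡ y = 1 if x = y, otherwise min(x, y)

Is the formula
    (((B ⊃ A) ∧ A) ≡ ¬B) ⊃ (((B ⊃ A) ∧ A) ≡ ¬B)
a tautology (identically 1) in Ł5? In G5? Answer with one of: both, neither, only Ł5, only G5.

both

In Ł5: every assignment gives 1 — tautology.
In G5: every assignment gives 1 — tautology.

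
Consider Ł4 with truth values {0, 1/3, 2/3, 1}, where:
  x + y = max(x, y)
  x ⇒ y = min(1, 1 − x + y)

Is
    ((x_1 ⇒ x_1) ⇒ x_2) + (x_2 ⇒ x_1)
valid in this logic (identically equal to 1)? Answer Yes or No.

No

Counterexample: take x_1 = 0, x_2 = 1/3.
x_1 ⇒ x_1 = 0 ⇒ 0 = 1
(x_1 ⇒ x_1) ⇒ x_2 = 1 ⇒ 1/3 = 1/3
x_2 ⇒ x_1 = 1/3 ⇒ 0 = 2/3
((x_1 ⇒ x_1) ⇒ x_2) + (x_2 ⇒ x_1) = 1/3 + 2/3 = 2/3
This gives 2/3 ≠ 1.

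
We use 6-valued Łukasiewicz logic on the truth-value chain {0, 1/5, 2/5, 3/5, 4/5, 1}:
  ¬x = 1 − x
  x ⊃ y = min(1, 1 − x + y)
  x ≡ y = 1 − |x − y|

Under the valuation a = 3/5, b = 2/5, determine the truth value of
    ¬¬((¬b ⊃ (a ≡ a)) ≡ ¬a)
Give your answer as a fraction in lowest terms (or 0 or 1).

2/5

¬b = ¬2/5 = 3/5
a ≡ a = 3/5 ≡ 3/5 = 1
¬b ⊃ (a ≡ a) = 3/5 ⊃ 1 = 1
¬a = ¬3/5 = 2/5
(¬b ⊃ (a ≡ a)) ≡ ¬a = 1 ≡ 2/5 = 2/5
¬((¬b ⊃ (a ≡ a)) ≡ ¬a) = ¬2/5 = 3/5
¬¬((¬b ⊃ (a ≡ a)) ≡ ¬a) = ¬3/5 = 2/5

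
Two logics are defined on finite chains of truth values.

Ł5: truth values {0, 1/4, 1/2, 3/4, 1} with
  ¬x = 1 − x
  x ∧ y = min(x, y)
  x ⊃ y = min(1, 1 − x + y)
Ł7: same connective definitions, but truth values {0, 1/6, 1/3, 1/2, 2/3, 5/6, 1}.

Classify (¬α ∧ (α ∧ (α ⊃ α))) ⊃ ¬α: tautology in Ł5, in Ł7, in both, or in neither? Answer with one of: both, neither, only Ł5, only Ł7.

In Ł5: every assignment gives 1 — tautology.
In Ł7: every assignment gives 1 — tautology.

both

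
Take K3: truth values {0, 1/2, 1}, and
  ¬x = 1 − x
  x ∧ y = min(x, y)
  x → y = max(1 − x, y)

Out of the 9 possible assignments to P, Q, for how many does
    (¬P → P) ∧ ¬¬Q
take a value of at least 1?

1

P = 0, Q = 0 ↦ 0  <
P = 0, Q = 1/2 ↦ 0  <
P = 0, Q = 1 ↦ 0  <
P = 1/2, Q = 0 ↦ 0  <
P = 1/2, Q = 1/2 ↦ 1/2  <
P = 1/2, Q = 1 ↦ 1/2  <
P = 1, Q = 0 ↦ 0  <
P = 1, Q = 1/2 ↦ 1/2  <
P = 1, Q = 1 ↦ 1  ≥
So 1 of the 9 assignments meets the threshold.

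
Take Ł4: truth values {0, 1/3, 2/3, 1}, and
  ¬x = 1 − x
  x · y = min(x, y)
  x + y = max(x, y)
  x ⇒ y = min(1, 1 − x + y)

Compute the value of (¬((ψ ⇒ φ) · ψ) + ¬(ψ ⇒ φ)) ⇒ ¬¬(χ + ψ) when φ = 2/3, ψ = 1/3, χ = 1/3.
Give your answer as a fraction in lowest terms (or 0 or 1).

2/3

ψ ⇒ φ = 1/3 ⇒ 2/3 = 1
(ψ ⇒ φ) · ψ = 1 · 1/3 = 1/3
¬((ψ ⇒ φ) · ψ) = ¬1/3 = 2/3
ψ ⇒ φ = 1/3 ⇒ 2/3 = 1
¬(ψ ⇒ φ) = ¬1 = 0
¬((ψ ⇒ φ) · ψ) + ¬(ψ ⇒ φ) = 2/3 + 0 = 2/3
χ + ψ = 1/3 + 1/3 = 1/3
¬(χ + ψ) = ¬1/3 = 2/3
¬¬(χ + ψ) = ¬2/3 = 1/3
(¬((ψ ⇒ φ) · ψ) + ¬(ψ ⇒ φ)) ⇒ ¬¬(χ + ψ) = 2/3 ⇒ 1/3 = 2/3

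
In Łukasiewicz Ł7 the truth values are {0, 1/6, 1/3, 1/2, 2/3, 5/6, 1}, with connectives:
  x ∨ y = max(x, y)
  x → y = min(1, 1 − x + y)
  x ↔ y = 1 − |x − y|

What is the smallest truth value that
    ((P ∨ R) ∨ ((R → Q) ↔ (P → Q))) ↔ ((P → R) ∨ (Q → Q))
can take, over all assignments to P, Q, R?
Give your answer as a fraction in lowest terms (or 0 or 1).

1/2

Take P = 0, Q = 0, R = 1/2:
P ∨ R = 0 ∨ 1/2 = 1/2
R → Q = 1/2 → 0 = 1/2
P → Q = 0 → 0 = 1
(R → Q) ↔ (P → Q) = 1/2 ↔ 1 = 1/2
(P ∨ R) ∨ ((R → Q) ↔ (P → Q)) = 1/2 ∨ 1/2 = 1/2
P → R = 0 → 1/2 = 1
Q → Q = 0 → 0 = 1
(P → R) ∨ (Q → Q) = 1 ∨ 1 = 1
((P ∨ R) ∨ ((R → Q) ↔ (P → Q))) ↔ ((P → R) ∨ (Q → Q)) = 1/2 ↔ 1 = 1/2
No assignment yields a value below 1/2, so this is the minimum.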